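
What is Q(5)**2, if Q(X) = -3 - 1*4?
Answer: 49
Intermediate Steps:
Q(X) = -7 (Q(X) = -3 - 4 = -7)
Q(5)**2 = (-7)**2 = 49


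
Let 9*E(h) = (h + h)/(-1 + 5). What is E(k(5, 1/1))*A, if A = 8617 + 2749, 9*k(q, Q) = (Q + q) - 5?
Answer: 5683/81 ≈ 70.161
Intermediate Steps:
k(q, Q) = -5/9 + Q/9 + q/9 (k(q, Q) = ((Q + q) - 5)/9 = (-5 + Q + q)/9 = -5/9 + Q/9 + q/9)
E(h) = h/18 (E(h) = ((h + h)/(-1 + 5))/9 = ((2*h)/4)/9 = ((2*h)*(¼))/9 = (h/2)/9 = h/18)
A = 11366
E(k(5, 1/1))*A = ((-5/9 + (⅑)/1 + (⅑)*5)/18)*11366 = ((-5/9 + (⅑)*1 + 5/9)/18)*11366 = ((-5/9 + ⅑ + 5/9)/18)*11366 = ((1/18)*(⅑))*11366 = (1/162)*11366 = 5683/81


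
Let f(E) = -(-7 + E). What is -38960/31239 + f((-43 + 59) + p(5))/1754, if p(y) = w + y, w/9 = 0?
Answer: -34386593/27396603 ≈ -1.2551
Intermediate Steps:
w = 0 (w = 9*0 = 0)
p(y) = y (p(y) = 0 + y = y)
f(E) = 7 - E
-38960/31239 + f((-43 + 59) + p(5))/1754 = -38960/31239 + (7 - ((-43 + 59) + 5))/1754 = -38960*1/31239 + (7 - (16 + 5))*(1/1754) = -38960/31239 + (7 - 1*21)*(1/1754) = -38960/31239 + (7 - 21)*(1/1754) = -38960/31239 - 14*1/1754 = -38960/31239 - 7/877 = -34386593/27396603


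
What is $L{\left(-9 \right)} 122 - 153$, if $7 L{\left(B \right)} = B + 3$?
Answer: $- \frac{1803}{7} \approx -257.57$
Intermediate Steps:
$L{\left(B \right)} = \frac{3}{7} + \frac{B}{7}$ ($L{\left(B \right)} = \frac{B + 3}{7} = \frac{3 + B}{7} = \frac{3}{7} + \frac{B}{7}$)
$L{\left(-9 \right)} 122 - 153 = \left(\frac{3}{7} + \frac{1}{7} \left(-9\right)\right) 122 - 153 = \left(\frac{3}{7} - \frac{9}{7}\right) 122 - 153 = \left(- \frac{6}{7}\right) 122 - 153 = - \frac{732}{7} - 153 = - \frac{1803}{7}$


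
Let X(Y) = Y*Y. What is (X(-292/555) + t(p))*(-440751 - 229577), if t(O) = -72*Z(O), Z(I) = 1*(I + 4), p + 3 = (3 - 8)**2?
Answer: 386469253431808/308025 ≈ 1.2547e+9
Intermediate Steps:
X(Y) = Y**2
p = 22 (p = -3 + (3 - 8)**2 = -3 + (-5)**2 = -3 + 25 = 22)
Z(I) = 4 + I (Z(I) = 1*(4 + I) = 4 + I)
t(O) = -288 - 72*O (t(O) = -72*(4 + O) = -288 - 72*O)
(X(-292/555) + t(p))*(-440751 - 229577) = ((-292/555)**2 + (-288 - 72*22))*(-440751 - 229577) = ((-292*1/555)**2 + (-288 - 1584))*(-670328) = ((-292/555)**2 - 1872)*(-670328) = (85264/308025 - 1872)*(-670328) = -576537536/308025*(-670328) = 386469253431808/308025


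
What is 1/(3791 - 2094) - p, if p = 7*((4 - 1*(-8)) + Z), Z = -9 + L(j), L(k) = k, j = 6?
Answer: -106910/1697 ≈ -62.999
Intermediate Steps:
Z = -3 (Z = -9 + 6 = -3)
p = 63 (p = 7*((4 - 1*(-8)) - 3) = 7*((4 + 8) - 3) = 7*(12 - 3) = 7*9 = 63)
1/(3791 - 2094) - p = 1/(3791 - 2094) - 1*63 = 1/1697 - 63 = -106910/1697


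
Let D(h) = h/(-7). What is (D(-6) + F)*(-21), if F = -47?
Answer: 969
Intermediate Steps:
D(h) = -h/7 (D(h) = h*(-⅐) = -h/7)
(D(-6) + F)*(-21) = (-⅐*(-6) - 47)*(-21) = (6/7 - 47)*(-21) = -323/7*(-21) = 969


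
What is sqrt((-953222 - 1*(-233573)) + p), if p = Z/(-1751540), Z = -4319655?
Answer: I*sqrt(22077981112810497)/175154 ≈ 848.32*I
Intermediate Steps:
p = 863931/350308 (p = -4319655/(-1751540) = -4319655*(-1/1751540) = 863931/350308 ≈ 2.4662)
sqrt((-953222 - 1*(-233573)) + p) = sqrt((-953222 - 1*(-233573)) + 863931/350308) = sqrt((-953222 + 233573) + 863931/350308) = sqrt(-719649 + 863931/350308) = sqrt(-252097937961/350308) = I*sqrt(22077981112810497)/175154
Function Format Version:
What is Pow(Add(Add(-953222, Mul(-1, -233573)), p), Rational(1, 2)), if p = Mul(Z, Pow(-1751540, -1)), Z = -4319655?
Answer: Mul(Rational(1, 175154), I, Pow(22077981112810497, Rational(1, 2))) ≈ Mul(848.32, I)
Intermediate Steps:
p = Rational(863931, 350308) (p = Mul(-4319655, Pow(-1751540, -1)) = Mul(-4319655, Rational(-1, 1751540)) = Rational(863931, 350308) ≈ 2.4662)
Pow(Add(Add(-953222, Mul(-1, -233573)), p), Rational(1, 2)) = Pow(Add(Add(-953222, Mul(-1, -233573)), Rational(863931, 350308)), Rational(1, 2)) = Pow(Add(Add(-953222, 233573), Rational(863931, 350308)), Rational(1, 2)) = Pow(Add(-719649, Rational(863931, 350308)), Rational(1, 2)) = Pow(Rational(-252097937961, 350308), Rational(1, 2)) = Mul(Rational(1, 175154), I, Pow(22077981112810497, Rational(1, 2)))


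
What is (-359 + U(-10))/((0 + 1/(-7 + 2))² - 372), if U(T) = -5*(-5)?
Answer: 8350/9299 ≈ 0.89795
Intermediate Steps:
U(T) = 25
(-359 + U(-10))/((0 + 1/(-7 + 2))² - 372) = (-359 + 25)/((0 + 1/(-7 + 2))² - 372) = -334/((0 + 1/(-5))² - 372) = -334/((0 - ⅕)² - 372) = -334/((-⅕)² - 372) = -334/(1/25 - 372) = -334/(-9299/25) = -334*(-25/9299) = 8350/9299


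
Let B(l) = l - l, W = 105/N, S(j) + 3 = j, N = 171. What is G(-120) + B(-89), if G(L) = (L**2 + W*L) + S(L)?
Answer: 269863/19 ≈ 14203.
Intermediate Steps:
S(j) = -3 + j
W = 35/57 (W = 105/171 = 105*(1/171) = 35/57 ≈ 0.61403)
G(L) = -3 + L**2 + 92*L/57 (G(L) = (L**2 + 35*L/57) + (-3 + L) = -3 + L**2 + 92*L/57)
B(l) = 0
G(-120) + B(-89) = (-3 + (-120)**2 + (92/57)*(-120)) + 0 = (-3 + 14400 - 3680/19) + 0 = 269863/19 + 0 = 269863/19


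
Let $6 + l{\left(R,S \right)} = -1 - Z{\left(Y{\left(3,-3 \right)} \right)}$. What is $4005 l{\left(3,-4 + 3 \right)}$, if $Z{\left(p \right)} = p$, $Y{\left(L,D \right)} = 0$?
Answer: $-28035$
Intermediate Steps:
$l{\left(R,S \right)} = -7$ ($l{\left(R,S \right)} = -6 - 1 = -7$)
$4005 l{\left(3,-4 + 3 \right)} = 4005 \left(-7\right) = -28035$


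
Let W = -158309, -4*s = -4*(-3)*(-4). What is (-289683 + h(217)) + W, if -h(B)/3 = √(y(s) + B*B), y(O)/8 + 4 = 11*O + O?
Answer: -447992 - 3*√48209 ≈ -4.4865e+5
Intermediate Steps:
s = 12 (s = -(-4*(-3))*(-4)/4 = -3*(-4) = -¼*(-48) = 12)
y(O) = -32 + 96*O (y(O) = -32 + 8*(11*O + O) = -32 + 8*(12*O) = -32 + 96*O)
h(B) = -3*√(1120 + B²) (h(B) = -3*√((-32 + 96*12) + B*B) = -3*√((-32 + 1152) + B²) = -3*√(1120 + B²))
(-289683 + h(217)) + W = (-289683 - 3*√(1120 + 217²)) - 158309 = (-289683 - 3*√(1120 + 47089)) - 158309 = (-289683 - 3*√48209) - 158309 = -447992 - 3*√48209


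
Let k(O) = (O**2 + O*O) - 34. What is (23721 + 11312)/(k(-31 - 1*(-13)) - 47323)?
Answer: -35033/46709 ≈ -0.75003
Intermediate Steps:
k(O) = -34 + 2*O**2 (k(O) = (O**2 + O**2) - 34 = 2*O**2 - 34 = -34 + 2*O**2)
(23721 + 11312)/(k(-31 - 1*(-13)) - 47323) = (23721 + 11312)/((-34 + 2*(-31 - 1*(-13))**2) - 47323) = 35033/((-34 + 2*(-31 + 13)**2) - 47323) = 35033/((-34 + 2*(-18)**2) - 47323) = 35033/((-34 + 2*324) - 47323) = 35033/((-34 + 648) - 47323) = 35033/(614 - 47323) = 35033/(-46709) = 35033*(-1/46709) = -35033/46709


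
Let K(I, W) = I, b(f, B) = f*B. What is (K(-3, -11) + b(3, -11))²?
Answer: 1296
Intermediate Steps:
b(f, B) = B*f
(K(-3, -11) + b(3, -11))² = (-3 - 11*3)² = (-3 - 33)² = (-36)² = 1296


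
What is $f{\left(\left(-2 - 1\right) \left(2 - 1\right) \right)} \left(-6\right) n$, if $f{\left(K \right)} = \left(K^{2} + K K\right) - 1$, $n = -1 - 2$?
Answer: $306$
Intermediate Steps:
$n = -3$
$f{\left(K \right)} = -1 + 2 K^{2}$ ($f{\left(K \right)} = \left(K^{2} + K^{2}\right) - 1 = 2 K^{2} - 1 = -1 + 2 K^{2}$)
$f{\left(\left(-2 - 1\right) \left(2 - 1\right) \right)} \left(-6\right) n = \left(-1 + 2 \left(\left(-2 - 1\right) \left(2 - 1\right)\right)^{2}\right) \left(-6\right) \left(-3\right) = \left(-1 + 2 \left(\left(-3\right) 1\right)^{2}\right) \left(-6\right) \left(-3\right) = \left(-1 + 2 \left(-3\right)^{2}\right) \left(-6\right) \left(-3\right) = \left(-1 + 2 \cdot 9\right) \left(-6\right) \left(-3\right) = \left(-1 + 18\right) \left(-6\right) \left(-3\right) = 17 \left(-6\right) \left(-3\right) = \left(-102\right) \left(-3\right) = 306$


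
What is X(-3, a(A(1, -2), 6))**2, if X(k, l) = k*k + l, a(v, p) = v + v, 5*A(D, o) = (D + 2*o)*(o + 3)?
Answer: 1521/25 ≈ 60.840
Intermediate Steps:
A(D, o) = (3 + o)*(D + 2*o)/5 (A(D, o) = ((D + 2*o)*(o + 3))/5 = ((D + 2*o)*(3 + o))/5 = ((3 + o)*(D + 2*o))/5 = (3 + o)*(D + 2*o)/5)
a(v, p) = 2*v
X(k, l) = l + k**2 (X(k, l) = k**2 + l = l + k**2)
X(-3, a(A(1, -2), 6))**2 = (2*((2/5)*(-2)**2 + (3/5)*1 + (6/5)*(-2) + (1/5)*1*(-2)) + (-3)**2)**2 = (2*((2/5)*4 + 3/5 - 12/5 - 2/5) + 9)**2 = (2*(8/5 + 3/5 - 12/5 - 2/5) + 9)**2 = (2*(-3/5) + 9)**2 = (-6/5 + 9)**2 = (39/5)**2 = 1521/25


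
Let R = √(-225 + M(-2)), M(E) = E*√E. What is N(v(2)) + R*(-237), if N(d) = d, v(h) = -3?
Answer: -3 - 237*√(-225 - 2*I*√2) ≈ -25.344 + 3555.1*I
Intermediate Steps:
M(E) = E^(3/2)
R = √(-225 - 2*I*√2) (R = √(-225 + (-2)^(3/2)) = √(-225 - 2*I*√2) ≈ 0.09428 - 15.0*I)
N(v(2)) + R*(-237) = -3 + √(-225 - 2*I*√2)*(-237) = -3 - 237*√(-225 - 2*I*√2)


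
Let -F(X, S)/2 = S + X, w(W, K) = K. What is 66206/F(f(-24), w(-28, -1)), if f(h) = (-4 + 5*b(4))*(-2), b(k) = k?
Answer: 33103/33 ≈ 1003.1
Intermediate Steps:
f(h) = -32 (f(h) = (-4 + 5*4)*(-2) = (-4 + 20)*(-2) = 16*(-2) = -32)
F(X, S) = -2*S - 2*X (F(X, S) = -2*(S + X) = -2*S - 2*X)
66206/F(f(-24), w(-28, -1)) = 66206/(-2*(-1) - 2*(-32)) = 66206/(2 + 64) = 66206/66 = 66206*(1/66) = 33103/33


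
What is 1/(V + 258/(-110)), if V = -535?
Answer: -55/29554 ≈ -0.0018610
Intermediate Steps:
1/(V + 258/(-110)) = 1/(-535 + 258/(-110)) = 1/(-535 + 258*(-1/110)) = 1/(-535 - 129/55) = 1/(-29554/55) = -55/29554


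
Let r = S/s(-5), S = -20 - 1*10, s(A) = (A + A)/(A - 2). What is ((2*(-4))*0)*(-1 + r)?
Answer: 0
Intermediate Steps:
s(A) = 2*A/(-2 + A) (s(A) = (2*A)/(-2 + A) = 2*A/(-2 + A))
S = -30 (S = -20 - 10 = -30)
r = -21 (r = -30/(2*(-5)/(-2 - 5)) = -30/(2*(-5)/(-7)) = -30/(2*(-5)*(-1/7)) = -30/10/7 = -30*7/10 = -21)
((2*(-4))*0)*(-1 + r) = ((2*(-4))*0)*(-1 - 21) = -8*0*(-22) = 0*(-22) = 0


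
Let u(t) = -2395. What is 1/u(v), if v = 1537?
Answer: -1/2395 ≈ -0.00041754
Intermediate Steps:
1/u(v) = 1/(-2395) = -1/2395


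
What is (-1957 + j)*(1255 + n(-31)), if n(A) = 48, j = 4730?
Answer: 3613219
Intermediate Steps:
(-1957 + j)*(1255 + n(-31)) = (-1957 + 4730)*(1255 + 48) = 2773*1303 = 3613219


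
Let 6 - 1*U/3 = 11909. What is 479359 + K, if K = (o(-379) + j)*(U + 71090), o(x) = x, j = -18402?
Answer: -664011202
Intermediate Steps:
U = -35709 (U = 18 - 3*11909 = 18 - 35727 = -35709)
K = -664490561 (K = (-379 - 18402)*(-35709 + 71090) = -18781*35381 = -664490561)
479359 + K = 479359 - 664490561 = -664011202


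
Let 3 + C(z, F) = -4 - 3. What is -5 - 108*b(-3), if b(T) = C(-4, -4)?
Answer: 1075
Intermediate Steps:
C(z, F) = -10 (C(z, F) = -3 + (-4 - 3) = -3 - 7 = -10)
b(T) = -10
-5 - 108*b(-3) = -5 - 108*(-10) = -5 + 1080 = 1075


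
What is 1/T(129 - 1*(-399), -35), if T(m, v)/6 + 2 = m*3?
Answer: 1/9492 ≈ 0.00010535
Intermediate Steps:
T(m, v) = -12 + 18*m (T(m, v) = -12 + 6*(m*3) = -12 + 6*(3*m) = -12 + 18*m)
1/T(129 - 1*(-399), -35) = 1/(-12 + 18*(129 - 1*(-399))) = 1/(-12 + 18*(129 + 399)) = 1/(-12 + 18*528) = 1/(-12 + 9504) = 1/9492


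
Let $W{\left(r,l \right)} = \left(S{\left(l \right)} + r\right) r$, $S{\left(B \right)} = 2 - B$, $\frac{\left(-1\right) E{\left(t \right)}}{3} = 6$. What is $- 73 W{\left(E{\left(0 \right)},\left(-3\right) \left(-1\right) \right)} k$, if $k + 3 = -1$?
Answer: $99864$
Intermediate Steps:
$E{\left(t \right)} = -18$ ($E{\left(t \right)} = \left(-3\right) 6 = -18$)
$k = -4$ ($k = -3 - 1 = -4$)
$W{\left(r,l \right)} = r \left(2 + r - l\right)$ ($W{\left(r,l \right)} = \left(\left(2 - l\right) + r\right) r = \left(2 + r - l\right) r = r \left(2 + r - l\right)$)
$- 73 W{\left(E{\left(0 \right)},\left(-3\right) \left(-1\right) \right)} k = - 73 \left(- 18 \left(2 - 18 - \left(-3\right) \left(-1\right)\right)\right) \left(-4\right) = - 73 \left(- 18 \left(2 - 18 - 3\right)\right) \left(-4\right) = - 73 \left(\left(-18\right) \left(-19\right)\right) \left(-4\right) = \left(-73\right) 342 \left(-4\right) = \left(-24966\right) \left(-4\right) = 99864$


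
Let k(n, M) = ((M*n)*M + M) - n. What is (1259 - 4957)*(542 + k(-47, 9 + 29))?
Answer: 248657218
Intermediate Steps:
k(n, M) = M - n + n*M² (k(n, M) = (n*M² + M) - n = (M + n*M²) - n = M - n + n*M²)
(1259 - 4957)*(542 + k(-47, 9 + 29)) = (1259 - 4957)*(542 + ((9 + 29) - 1*(-47) - 47*(9 + 29)²)) = -3698*(542 + (38 + 47 - 47*38²)) = -3698*(542 + (38 + 47 - 47*1444)) = -3698*(542 + (38 + 47 - 67868)) = -3698*(542 - 67783) = -3698*(-67241) = 248657218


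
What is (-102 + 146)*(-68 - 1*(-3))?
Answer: -2860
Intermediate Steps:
(-102 + 146)*(-68 - 1*(-3)) = 44*(-68 + 3) = 44*(-65) = -2860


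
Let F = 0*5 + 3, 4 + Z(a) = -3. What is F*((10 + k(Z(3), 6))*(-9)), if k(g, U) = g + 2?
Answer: -135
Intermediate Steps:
Z(a) = -7 (Z(a) = -4 - 3 = -7)
k(g, U) = 2 + g
F = 3 (F = 0 + 3 = 3)
F*((10 + k(Z(3), 6))*(-9)) = 3*((10 + (2 - 7))*(-9)) = 3*((10 - 5)*(-9)) = 3*(5*(-9)) = 3*(-45) = -135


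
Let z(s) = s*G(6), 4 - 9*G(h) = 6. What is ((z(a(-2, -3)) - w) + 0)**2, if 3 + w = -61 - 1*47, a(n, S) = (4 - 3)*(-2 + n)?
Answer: 1014049/81 ≈ 12519.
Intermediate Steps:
a(n, S) = -2 + n (a(n, S) = 1*(-2 + n) = -2 + n)
G(h) = -2/9 (G(h) = 4/9 - 1/9*6 = 4/9 - 2/3 = -2/9)
w = -111 (w = -3 + (-61 - 1*47) = -3 + (-61 - 47) = -3 - 108 = -111)
z(s) = -2*s/9 (z(s) = s*(-2/9) = -2*s/9)
((z(a(-2, -3)) - w) + 0)**2 = ((-2*(-2 - 2)/9 - 1*(-111)) + 0)**2 = ((-2/9*(-4) + 111) + 0)**2 = ((8/9 + 111) + 0)**2 = (1007/9 + 0)**2 = (1007/9)**2 = 1014049/81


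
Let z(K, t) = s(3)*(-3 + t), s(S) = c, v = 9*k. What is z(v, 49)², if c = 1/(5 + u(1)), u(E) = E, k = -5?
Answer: 529/9 ≈ 58.778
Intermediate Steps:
v = -45 (v = 9*(-5) = -45)
c = ⅙ (c = 1/(5 + 1) = 1/6 = ⅙ ≈ 0.16667)
s(S) = ⅙
z(K, t) = -½ + t/6 (z(K, t) = (-3 + t)/6 = -½ + t/6)
z(v, 49)² = (-½ + (⅙)*49)² = (-½ + 49/6)² = (23/3)² = 529/9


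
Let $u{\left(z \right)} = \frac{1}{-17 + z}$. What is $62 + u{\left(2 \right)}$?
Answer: $\frac{929}{15} \approx 61.933$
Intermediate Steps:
$62 + u{\left(2 \right)} = 62 + \frac{1}{-17 + 2} = 62 + \frac{1}{-15} = 62 - \frac{1}{15} = \frac{929}{15}$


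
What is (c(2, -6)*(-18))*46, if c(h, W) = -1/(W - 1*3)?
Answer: -92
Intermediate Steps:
c(h, W) = -1/(-3 + W) (c(h, W) = -1/(W - 3) = -1/(-3 + W))
(c(2, -6)*(-18))*46 = (-1/(-3 - 6)*(-18))*46 = (-1/(-9)*(-18))*46 = (-1*(-1/9)*(-18))*46 = ((1/9)*(-18))*46 = -2*46 = -92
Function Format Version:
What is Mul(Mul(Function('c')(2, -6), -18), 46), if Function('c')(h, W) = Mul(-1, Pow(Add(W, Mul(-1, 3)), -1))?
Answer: -92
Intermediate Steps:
Function('c')(h, W) = Mul(-1, Pow(Add(-3, W), -1)) (Function('c')(h, W) = Mul(-1, Pow(Add(W, -3), -1)) = Mul(-1, Pow(Add(-3, W), -1)))
Mul(Mul(Function('c')(2, -6), -18), 46) = Mul(Mul(Mul(-1, Pow(Add(-3, -6), -1)), -18), 46) = Mul(Mul(Mul(-1, Pow(-9, -1)), -18), 46) = Mul(Mul(Mul(-1, Rational(-1, 9)), -18), 46) = Mul(Mul(Rational(1, 9), -18), 46) = Mul(-2, 46) = -92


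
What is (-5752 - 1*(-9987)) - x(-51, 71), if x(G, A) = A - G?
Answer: 4113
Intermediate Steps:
(-5752 - 1*(-9987)) - x(-51, 71) = (-5752 - 1*(-9987)) - (71 - 1*(-51)) = (-5752 + 9987) - (71 + 51) = 4235 - 1*122 = 4235 - 122 = 4113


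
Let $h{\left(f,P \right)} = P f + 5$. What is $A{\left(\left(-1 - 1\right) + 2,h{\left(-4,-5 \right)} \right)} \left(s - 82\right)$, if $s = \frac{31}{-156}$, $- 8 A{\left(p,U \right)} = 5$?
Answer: $\frac{64115}{1248} \approx 51.374$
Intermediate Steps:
$h{\left(f,P \right)} = 5 + P f$
$A{\left(p,U \right)} = - \frac{5}{8}$ ($A{\left(p,U \right)} = \left(- \frac{1}{8}\right) 5 = - \frac{5}{8}$)
$s = - \frac{31}{156}$ ($s = 31 \left(- \frac{1}{156}\right) = - \frac{31}{156} \approx -0.19872$)
$A{\left(\left(-1 - 1\right) + 2,h{\left(-4,-5 \right)} \right)} \left(s - 82\right) = - \frac{5 \left(- \frac{31}{156} - 82\right)}{8} = \left(- \frac{5}{8}\right) \left(- \frac{12823}{156}\right) = \frac{64115}{1248}$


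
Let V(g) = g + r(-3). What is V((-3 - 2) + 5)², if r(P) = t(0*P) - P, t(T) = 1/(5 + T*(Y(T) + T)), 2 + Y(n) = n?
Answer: 256/25 ≈ 10.240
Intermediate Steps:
Y(n) = -2 + n
t(T) = 1/(5 + T*(-2 + 2*T)) (t(T) = 1/(5 + T*((-2 + T) + T)) = 1/(5 + T*(-2 + 2*T)))
r(P) = ⅕ - P (r(P) = 1/(5 + (0*P)² + (0*P)*(-2 + 0*P)) - P = 1/(5 + 0² + 0*(-2 + 0)) - P = 1/(5 + 0 + 0*(-2)) - P = 1/(5 + 0 + 0) - P = 1/5 - P = ⅕ - P)
V(g) = 16/5 + g (V(g) = g + (⅕ - 1*(-3)) = g + (⅕ + 3) = g + 16/5 = 16/5 + g)
V((-3 - 2) + 5)² = (16/5 + ((-3 - 2) + 5))² = (16/5 + (-5 + 5))² = (16/5 + 0)² = (16/5)² = 256/25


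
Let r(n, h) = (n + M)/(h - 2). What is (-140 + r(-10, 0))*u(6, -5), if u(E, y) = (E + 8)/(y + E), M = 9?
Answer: -1953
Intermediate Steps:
r(n, h) = (9 + n)/(-2 + h) (r(n, h) = (n + 9)/(h - 2) = (9 + n)/(-2 + h))
u(E, y) = (8 + E)/(E + y)
(-140 + r(-10, 0))*u(6, -5) = (-140 + (9 - 10)/(-2 + 0))*((8 + 6)/(6 - 5)) = (-140 - 1/(-2))*(14/1) = (-140 - 1/2*(-1))*(1*14) = (-140 + 1/2)*14 = -279/2*14 = -1953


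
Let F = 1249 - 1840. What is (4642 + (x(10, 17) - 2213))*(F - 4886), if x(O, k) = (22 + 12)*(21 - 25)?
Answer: -12558761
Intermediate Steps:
x(O, k) = -136 (x(O, k) = 34*(-4) = -136)
F = -591
(4642 + (x(10, 17) - 2213))*(F - 4886) = (4642 + (-136 - 2213))*(-591 - 4886) = (4642 - 2349)*(-5477) = 2293*(-5477) = -12558761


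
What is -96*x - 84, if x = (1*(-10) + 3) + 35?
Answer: -2772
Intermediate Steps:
x = 28 (x = (-10 + 3) + 35 = -7 + 35 = 28)
-96*x - 84 = -96*28 - 84 = -2688 - 84 = -2772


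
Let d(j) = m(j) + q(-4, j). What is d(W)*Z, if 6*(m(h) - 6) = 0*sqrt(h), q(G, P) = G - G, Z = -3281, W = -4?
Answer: -19686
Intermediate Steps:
q(G, P) = 0
m(h) = 6 (m(h) = 6 + (0*sqrt(h))/6 = 6 + (1/6)*0 = 6 + 0 = 6)
d(j) = 6 (d(j) = 6 + 0 = 6)
d(W)*Z = 6*(-3281) = -19686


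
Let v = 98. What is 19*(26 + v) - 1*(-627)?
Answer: 2983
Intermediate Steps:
19*(26 + v) - 1*(-627) = 19*(26 + 98) - 1*(-627) = 19*124 + 627 = 2356 + 627 = 2983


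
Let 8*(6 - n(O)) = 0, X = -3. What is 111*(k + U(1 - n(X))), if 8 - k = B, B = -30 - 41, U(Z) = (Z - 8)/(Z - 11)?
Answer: 141747/16 ≈ 8859.2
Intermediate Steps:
n(O) = 6 (n(O) = 6 - 1/8*0 = 6 + 0 = 6)
U(Z) = (-8 + Z)/(-11 + Z)
B = -71
k = 79 (k = 8 - 1*(-71) = 8 + 71 = 79)
111*(k + U(1 - n(X))) = 111*(79 + (-8 + (1 - 1*6))/(-11 + (1 - 1*6))) = 111*(79 + (-8 + (1 - 6))/(-11 + (1 - 6))) = 111*(79 + (-8 - 5)/(-11 - 5)) = 111*(79 - 13/(-16)) = 111*(79 - 1/16*(-13)) = 111*(79 + 13/16) = 111*(1277/16) = 141747/16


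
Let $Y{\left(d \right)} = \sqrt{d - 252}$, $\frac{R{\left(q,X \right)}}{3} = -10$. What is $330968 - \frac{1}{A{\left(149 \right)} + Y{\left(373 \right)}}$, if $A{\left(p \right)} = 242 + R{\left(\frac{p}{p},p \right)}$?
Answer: $\frac{73805863}{223} \approx 3.3097 \cdot 10^{5}$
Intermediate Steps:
$R{\left(q,X \right)} = -30$ ($R{\left(q,X \right)} = 3 \left(-10\right) = -30$)
$Y{\left(d \right)} = \sqrt{-252 + d}$
$A{\left(p \right)} = 212$ ($A{\left(p \right)} = 242 - 30 = 212$)
$330968 - \frac{1}{A{\left(149 \right)} + Y{\left(373 \right)}} = 330968 - \frac{1}{212 + \sqrt{-252 + 373}} = 330968 - \frac{1}{212 + \sqrt{121}} = 330968 - \frac{1}{212 + 11} = 330968 - \frac{1}{223} = \frac{73805863}{223}$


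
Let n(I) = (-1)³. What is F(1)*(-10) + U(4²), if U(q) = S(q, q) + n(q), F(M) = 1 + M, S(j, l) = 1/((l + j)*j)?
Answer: -10751/512 ≈ -20.998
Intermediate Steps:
n(I) = -1
S(j, l) = 1/(j*(j + l)) (S(j, l) = 1/((j + l)*j) = 1/(j*(j + l)))
U(q) = -1 + 1/(2*q²) (U(q) = 1/(q*(q + q)) - 1 = 1/(q*((2*q))) - 1 = (1/(2*q))/q - 1 = 1/(2*q²) - 1 = -1 + 1/(2*q²))
F(1)*(-10) + U(4²) = (1 + 1)*(-10) + (-1 + 1/(2*(4²)²)) = 2*(-10) + (-1 + (½)/16²) = -20 + (-1 + (½)*(1/256)) = -20 + (-1 + 1/512) = -20 - 511/512 = -10751/512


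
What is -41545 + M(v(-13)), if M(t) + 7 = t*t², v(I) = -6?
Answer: -41768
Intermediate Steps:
M(t) = -7 + t³ (M(t) = -7 + t*t² = -7 + t³)
-41545 + M(v(-13)) = -41545 + (-7 + (-6)³) = -41545 + (-7 - 216) = -41545 - 223 = -41768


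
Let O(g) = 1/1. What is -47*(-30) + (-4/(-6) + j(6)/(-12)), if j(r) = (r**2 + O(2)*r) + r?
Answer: 4220/3 ≈ 1406.7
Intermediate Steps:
O(g) = 1
j(r) = r**2 + 2*r (j(r) = (r**2 + 1*r) + r = (r**2 + r) + r = (r + r**2) + r = r**2 + 2*r)
-47*(-30) + (-4/(-6) + j(6)/(-12)) = -47*(-30) + (-4/(-6) + (6*(2 + 6))/(-12)) = 1410 + (-4*(-1/6) + (6*8)*(-1/12)) = 1410 + (2/3 + 48*(-1/12)) = 1410 + (2/3 - 4) = 1410 - 10/3 = 4220/3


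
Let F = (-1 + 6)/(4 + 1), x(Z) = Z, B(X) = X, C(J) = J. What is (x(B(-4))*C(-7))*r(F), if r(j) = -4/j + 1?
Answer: -84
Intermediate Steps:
F = 1 (F = 5/5 = 5*(⅕) = 1)
r(j) = 1 - 4/j
(x(B(-4))*C(-7))*r(F) = (-4*(-7))*((-4 + 1)/1) = 28*(1*(-3)) = 28*(-3) = -84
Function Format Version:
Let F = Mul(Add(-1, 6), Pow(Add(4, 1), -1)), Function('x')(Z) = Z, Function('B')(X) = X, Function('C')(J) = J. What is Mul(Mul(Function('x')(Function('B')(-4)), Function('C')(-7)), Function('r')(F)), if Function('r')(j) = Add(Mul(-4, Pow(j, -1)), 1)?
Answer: -84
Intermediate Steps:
F = 1 (F = Mul(5, Pow(5, -1)) = Mul(5, Rational(1, 5)) = 1)
Function('r')(j) = Add(1, Mul(-4, Pow(j, -1)))
Mul(Mul(Function('x')(Function('B')(-4)), Function('C')(-7)), Function('r')(F)) = Mul(Mul(-4, -7), Mul(Pow(1, -1), Add(-4, 1))) = Mul(28, Mul(1, -3)) = Mul(28, -3) = -84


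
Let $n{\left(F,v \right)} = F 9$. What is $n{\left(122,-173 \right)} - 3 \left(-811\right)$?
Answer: $3531$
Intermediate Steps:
$n{\left(F,v \right)} = 9 F$
$n{\left(122,-173 \right)} - 3 \left(-811\right) = 9 \cdot 122 - 3 \left(-811\right) = 1098 - -2433 = 1098 + 2433 = 3531$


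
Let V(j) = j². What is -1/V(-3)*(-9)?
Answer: 1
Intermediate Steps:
-1/V(-3)*(-9) = -1/((-3)²)*(-9) = -1/9*(-9) = -1*⅑*(-9) = -⅑*(-9) = 1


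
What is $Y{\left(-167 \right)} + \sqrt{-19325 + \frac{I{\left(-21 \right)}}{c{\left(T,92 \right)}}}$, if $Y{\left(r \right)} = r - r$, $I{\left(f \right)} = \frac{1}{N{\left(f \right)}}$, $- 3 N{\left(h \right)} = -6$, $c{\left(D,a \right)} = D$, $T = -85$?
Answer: $\frac{i \sqrt{558492670}}{170} \approx 139.01 i$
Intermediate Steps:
$N{\left(h \right)} = 2$ ($N{\left(h \right)} = \left(- \frac{1}{3}\right) \left(-6\right) = 2$)
$I{\left(f \right)} = \frac{1}{2}$
$Y{\left(r \right)} = 0$
$Y{\left(-167 \right)} + \sqrt{-19325 + \frac{I{\left(-21 \right)}}{c{\left(T,92 \right)}}} = 0 + \sqrt{-19325 + \frac{1}{2 \left(-85\right)}} = 0 + \sqrt{-19325 + \frac{1}{2} \left(- \frac{1}{85}\right)} = 0 + \sqrt{-19325 - \frac{1}{170}} = 0 + \sqrt{- \frac{3285251}{170}} = 0 + \frac{i \sqrt{558492670}}{170} = \frac{i \sqrt{558492670}}{170}$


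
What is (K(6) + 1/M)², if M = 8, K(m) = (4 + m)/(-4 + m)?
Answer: 1681/64 ≈ 26.266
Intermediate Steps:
K(m) = (4 + m)/(-4 + m)
(K(6) + 1/M)² = ((4 + 6)/(-4 + 6) + 1/8)² = (10/2 + ⅛)² = ((½)*10 + ⅛)² = (5 + ⅛)² = (41/8)² = 1681/64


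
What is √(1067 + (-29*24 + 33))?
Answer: 2*√101 ≈ 20.100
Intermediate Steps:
√(1067 + (-29*24 + 33)) = √(1067 + (-696 + 33)) = √(1067 - 663) = √404 = 2*√101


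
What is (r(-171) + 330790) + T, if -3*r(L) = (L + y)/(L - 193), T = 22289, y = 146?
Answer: 385562243/1092 ≈ 3.5308e+5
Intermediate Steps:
r(L) = -(146 + L)/(3*(-193 + L)) (r(L) = -(L + 146)/(3*(L - 193)) = -(146 + L)/(3*(-193 + L)))
(r(-171) + 330790) + T = ((-146 - 1*(-171))/(3*(-193 - 171)) + 330790) + 22289 = ((⅓)*(-146 + 171)/(-364) + 330790) + 22289 = ((⅓)*(-1/364)*25 + 330790) + 22289 = (-25/1092 + 330790) + 22289 = 361222655/1092 + 22289 = 385562243/1092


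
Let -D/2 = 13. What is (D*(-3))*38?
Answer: 2964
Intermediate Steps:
D = -26 (D = -2*13 = -26)
(D*(-3))*38 = -26*(-3)*38 = 78*38 = 2964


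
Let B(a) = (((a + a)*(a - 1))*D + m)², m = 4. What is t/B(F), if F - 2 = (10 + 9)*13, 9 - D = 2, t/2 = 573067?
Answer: 573067/373707789512 ≈ 1.5335e-6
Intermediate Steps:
t = 1146134 (t = 2*573067 = 1146134)
D = 7 (D = 9 - 1*2 = 9 - 2 = 7)
F = 249 (F = 2 + (10 + 9)*13 = 2 + 19*13 = 2 + 247 = 249)
B(a) = (4 + 14*a*(-1 + a))² (B(a) = (((a + a)*(a - 1))*7 + 4)² = (((2*a)*(-1 + a))*7 + 4)² = ((2*a*(-1 + a))*7 + 4)² = (14*a*(-1 + a) + 4)² = (4 + 14*a*(-1 + a))²)
t/B(F) = 1146134/((4*(2 - 7*249 + 7*249²)²)) = 1146134/((4*(2 - 1743 + 7*62001)²)) = 1146134/((4*(2 - 1743 + 434007)²)) = 1146134/((4*432266²)) = 1146134/((4*186853894756)) = 1146134/747415579024 = 1146134*(1/747415579024) = 573067/373707789512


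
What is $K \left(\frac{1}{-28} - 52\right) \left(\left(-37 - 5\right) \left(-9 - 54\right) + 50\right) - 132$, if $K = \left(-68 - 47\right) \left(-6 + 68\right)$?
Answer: $\frac{7001787416}{7} \approx 1.0003 \cdot 10^{9}$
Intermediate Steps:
$K = -7130$ ($K = \left(-115\right) 62 = -7130$)
$K \left(\frac{1}{-28} - 52\right) \left(\left(-37 - 5\right) \left(-9 - 54\right) + 50\right) - 132 = - 7130 \left(\frac{1}{-28} - 52\right) \left(\left(-37 - 5\right) \left(-9 - 54\right) + 50\right) - 132 = - 7130 \left(- \frac{1}{28} - 52\right) \left(- 42 \left(-9 - 54\right) + 50\right) - 132 = - 7130 \left(- \frac{1457 \left(\left(-42\right) \left(-63\right) + 50\right)}{28}\right) - 132 = - 7130 \left(- \frac{1457 \left(2646 + 50\right)}{28}\right) - 132 = - 7130 \left(\left(- \frac{1457}{28}\right) 2696\right) - 132 = \left(-7130\right) \left(- \frac{982018}{7}\right) - 132 = \frac{7001788340}{7} - 132 = \frac{7001787416}{7}$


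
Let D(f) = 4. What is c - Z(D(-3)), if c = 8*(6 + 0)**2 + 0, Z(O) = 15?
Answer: 273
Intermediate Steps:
c = 288 (c = 8*6**2 + 0 = 8*36 + 0 = 288 + 0 = 288)
c - Z(D(-3)) = 288 - 1*15 = 288 - 15 = 273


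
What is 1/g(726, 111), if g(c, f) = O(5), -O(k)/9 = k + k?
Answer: -1/90 ≈ -0.011111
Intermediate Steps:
O(k) = -18*k (O(k) = -9*(k + k) = -18*k)
g(c, f) = -90 (g(c, f) = -18*5 = -90)
1/g(726, 111) = 1/(-90) = -1/90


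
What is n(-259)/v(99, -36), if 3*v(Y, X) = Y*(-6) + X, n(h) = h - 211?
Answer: 47/21 ≈ 2.2381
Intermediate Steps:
n(h) = -211 + h
v(Y, X) = -2*Y + X/3 (v(Y, X) = (Y*(-6) + X)/3 = (-6*Y + X)/3 = (X - 6*Y)/3 = -2*Y + X/3)
n(-259)/v(99, -36) = (-211 - 259)/(-2*99 + (⅓)*(-36)) = -470/(-198 - 12) = -470/(-210) = -470*(-1/210) = 47/21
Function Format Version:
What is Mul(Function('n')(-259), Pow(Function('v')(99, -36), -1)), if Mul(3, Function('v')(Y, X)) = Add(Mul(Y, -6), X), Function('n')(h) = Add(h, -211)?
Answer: Rational(47, 21) ≈ 2.2381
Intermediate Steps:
Function('n')(h) = Add(-211, h)
Function('v')(Y, X) = Add(Mul(-2, Y), Mul(Rational(1, 3), X)) (Function('v')(Y, X) = Mul(Rational(1, 3), Add(Mul(Y, -6), X)) = Mul(Rational(1, 3), Add(Mul(-6, Y), X)) = Mul(Rational(1, 3), Add(X, Mul(-6, Y))) = Add(Mul(-2, Y), Mul(Rational(1, 3), X)))
Mul(Function('n')(-259), Pow(Function('v')(99, -36), -1)) = Mul(Add(-211, -259), Pow(Add(Mul(-2, 99), Mul(Rational(1, 3), -36)), -1)) = Mul(-470, Pow(Add(-198, -12), -1)) = Mul(-470, Pow(-210, -1)) = Mul(-470, Rational(-1, 210)) = Rational(47, 21)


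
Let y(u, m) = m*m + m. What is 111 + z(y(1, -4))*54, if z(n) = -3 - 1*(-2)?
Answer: 57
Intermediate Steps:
y(u, m) = m + m² (y(u, m) = m² + m = m + m²)
z(n) = -1 (z(n) = -3 + 2 = -1)
111 + z(y(1, -4))*54 = 111 - 1*54 = 111 - 54 = 57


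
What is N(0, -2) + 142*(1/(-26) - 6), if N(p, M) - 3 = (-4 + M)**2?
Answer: -10640/13 ≈ -818.46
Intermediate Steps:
N(p, M) = 3 + (-4 + M)**2
N(0, -2) + 142*(1/(-26) - 6) = (3 + (-4 - 2)**2) + 142*(1/(-26) - 6) = (3 + (-6)**2) + 142*(-1/26 - 6) = (3 + 36) + 142*(-157/26) = 39 - 11147/13 = -10640/13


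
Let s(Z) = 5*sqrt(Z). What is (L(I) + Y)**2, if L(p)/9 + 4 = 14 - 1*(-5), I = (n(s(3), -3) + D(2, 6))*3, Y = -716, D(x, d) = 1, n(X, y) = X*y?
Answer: 337561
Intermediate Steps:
I = 3 - 45*sqrt(3) (I = ((5*sqrt(3))*(-3) + 1)*3 = (-15*sqrt(3) + 1)*3 = (1 - 15*sqrt(3))*3 = 3 - 45*sqrt(3) ≈ -74.942)
L(p) = 135 (L(p) = -36 + 9*(14 - 1*(-5)) = -36 + 9*(14 + 5) = -36 + 9*19 = -36 + 171 = 135)
(L(I) + Y)**2 = (135 - 716)**2 = (-581)**2 = 337561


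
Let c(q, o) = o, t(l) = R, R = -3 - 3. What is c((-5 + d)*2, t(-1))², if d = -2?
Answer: 36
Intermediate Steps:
R = -6
t(l) = -6
c((-5 + d)*2, t(-1))² = (-6)² = 36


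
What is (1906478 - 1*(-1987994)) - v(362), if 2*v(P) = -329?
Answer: 7789273/2 ≈ 3.8946e+6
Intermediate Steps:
v(P) = -329/2 (v(P) = (½)*(-329) = -329/2)
(1906478 - 1*(-1987994)) - v(362) = (1906478 - 1*(-1987994)) - 1*(-329/2) = (1906478 + 1987994) + 329/2 = 3894472 + 329/2 = 7789273/2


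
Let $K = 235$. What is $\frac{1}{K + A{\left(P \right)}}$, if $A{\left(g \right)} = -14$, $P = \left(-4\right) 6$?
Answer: $\frac{1}{221} \approx 0.0045249$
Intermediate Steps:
$P = -24$
$\frac{1}{K + A{\left(P \right)}} = \frac{1}{235 - 14} = \frac{1}{221}$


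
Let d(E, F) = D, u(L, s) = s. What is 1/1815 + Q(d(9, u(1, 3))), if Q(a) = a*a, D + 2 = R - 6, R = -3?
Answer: 219616/1815 ≈ 121.00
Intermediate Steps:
D = -11 (D = -2 + (-3 - 6) = -2 - 9 = -11)
d(E, F) = -11
Q(a) = a²
1/1815 + Q(d(9, u(1, 3))) = 1/1815 + (-11)² = 1/1815 + 121 = 219616/1815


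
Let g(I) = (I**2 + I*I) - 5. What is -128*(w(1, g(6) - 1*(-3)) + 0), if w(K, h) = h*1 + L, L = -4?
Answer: -8448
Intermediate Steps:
g(I) = -5 + 2*I**2 (g(I) = (I**2 + I**2) - 5 = 2*I**2 - 5 = -5 + 2*I**2)
w(K, h) = -4 + h (w(K, h) = h*1 - 4 = h - 4 = -4 + h)
-128*(w(1, g(6) - 1*(-3)) + 0) = -128*((-4 + ((-5 + 2*6**2) - 1*(-3))) + 0) = -128*((-4 + ((-5 + 2*36) + 3)) + 0) = -128*((-4 + ((-5 + 72) + 3)) + 0) = -128*((-4 + (67 + 3)) + 0) = -128*((-4 + 70) + 0) = -128*(66 + 0) = -128*66 = -8448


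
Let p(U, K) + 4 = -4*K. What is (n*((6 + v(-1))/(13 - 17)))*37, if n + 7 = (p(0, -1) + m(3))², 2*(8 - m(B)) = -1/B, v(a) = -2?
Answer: -79513/36 ≈ -2208.7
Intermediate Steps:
m(B) = 8 + 1/(2*B) (m(B) = 8 - (-1)/(2*B) = 8 + 1/(2*B))
p(U, K) = -4 - 4*K
n = 2149/36 (n = -7 + ((-4 - 4*(-1)) + (8 + (½)/3))² = -7 + ((-4 + 4) + (8 + (½)*(⅓)))² = -7 + (0 + (8 + ⅙))² = -7 + (0 + 49/6)² = -7 + (49/6)² = -7 + 2401/36 = 2149/36 ≈ 59.694)
(n*((6 + v(-1))/(13 - 17)))*37 = (2149*((6 - 2)/(13 - 17))/36)*37 = (2149*(4/(-4))/36)*37 = (2149*(4*(-¼))/36)*37 = ((2149/36)*(-1))*37 = -2149/36*37 = -79513/36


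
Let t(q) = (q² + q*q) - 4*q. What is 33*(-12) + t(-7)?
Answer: -270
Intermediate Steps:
t(q) = -4*q + 2*q² (t(q) = (q² + q²) - 4*q = 2*q² - 4*q = -4*q + 2*q²)
33*(-12) + t(-7) = 33*(-12) + 2*(-7)*(-2 - 7) = -396 + 2*(-7)*(-9) = -396 + 126 = -270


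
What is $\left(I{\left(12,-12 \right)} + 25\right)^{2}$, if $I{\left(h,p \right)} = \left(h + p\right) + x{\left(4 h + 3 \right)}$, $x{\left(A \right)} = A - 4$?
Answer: $5184$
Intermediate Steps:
$x{\left(A \right)} = -4 + A$
$I{\left(h,p \right)} = -1 + p + 5 h$ ($I{\left(h,p \right)} = \left(h + p\right) + \left(-4 + \left(4 h + 3\right)\right) = \left(h + p\right) + \left(-4 + \left(3 + 4 h\right)\right) = \left(h + p\right) + \left(-1 + 4 h\right) = -1 + p + 5 h$)
$\left(I{\left(12,-12 \right)} + 25\right)^{2} = \left(\left(-1 - 12 + 5 \cdot 12\right) + 25\right)^{2} = \left(\left(-1 - 12 + 60\right) + 25\right)^{2} = \left(47 + 25\right)^{2} = 72^{2} = 5184$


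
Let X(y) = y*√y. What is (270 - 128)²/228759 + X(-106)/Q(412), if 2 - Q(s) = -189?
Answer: 20164/228759 - 106*I*√106/191 ≈ 0.088145 - 5.7138*I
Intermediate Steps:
Q(s) = 191 (Q(s) = 2 - 1*(-189) = 2 + 189 = 191)
X(y) = y^(3/2)
(270 - 128)²/228759 + X(-106)/Q(412) = (270 - 128)²/228759 + (-106)^(3/2)/191 = 142²*(1/228759) - 106*I*√106*(1/191) = 20164*(1/228759) - 106*I*√106/191 = 20164/228759 - 106*I*√106/191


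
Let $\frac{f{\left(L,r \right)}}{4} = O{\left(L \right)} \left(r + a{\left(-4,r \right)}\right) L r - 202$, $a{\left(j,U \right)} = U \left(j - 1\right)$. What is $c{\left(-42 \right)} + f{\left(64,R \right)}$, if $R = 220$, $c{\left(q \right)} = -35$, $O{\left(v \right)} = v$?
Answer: $-3171943243$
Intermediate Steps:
$a{\left(j,U \right)} = U \left(-1 + j\right)$
$f{\left(L,r \right)} = -808 - 16 L^{2} r^{2}$ ($f{\left(L,r \right)} = 4 \left(L \left(r + r \left(-1 - 4\right)\right) L r - 202\right) = 4 \left(L \left(r + r \left(-5\right)\right) L r - 202\right) = 4 \left(L \left(r - 5 r\right) L r - 202\right) = 4 \left(L \left(- 4 r\right) L r - 202\right) = 4 \left(- 4 L r L r - 202\right) = 4 \left(- 4 r L^{2} r - 202\right) = 4 \left(- 4 L^{2} r^{2} - 202\right) = 4 \left(-202 - 4 L^{2} r^{2}\right) = -808 - 16 L^{2} r^{2}$)
$c{\left(-42 \right)} + f{\left(64,R \right)} = -35 - \left(808 + 16 \cdot 64^{2} \cdot 220^{2}\right) = -35 - \left(808 + 65536 \cdot 48400\right) = -35 - 3171943208 = -3171943243$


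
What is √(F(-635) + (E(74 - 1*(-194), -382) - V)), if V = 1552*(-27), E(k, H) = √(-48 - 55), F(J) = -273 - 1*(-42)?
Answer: √(41673 + I*√103) ≈ 204.14 + 0.025*I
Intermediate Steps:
F(J) = -231 (F(J) = -273 + 42 = -231)
E(k, H) = I*√103 (E(k, H) = √(-103) = I*√103)
V = -41904
√(F(-635) + (E(74 - 1*(-194), -382) - V)) = √(-231 + (I*√103 - 1*(-41904))) = √(-231 + (I*√103 + 41904)) = √(-231 + (41904 + I*√103)) = √(41673 + I*√103)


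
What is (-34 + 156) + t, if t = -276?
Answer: -154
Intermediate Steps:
(-34 + 156) + t = (-34 + 156) - 276 = 122 - 276 = -154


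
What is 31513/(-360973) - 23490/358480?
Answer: -1977603601/12940160104 ≈ -0.15283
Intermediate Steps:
31513/(-360973) - 23490/358480 = 31513*(-1/360973) - 23490*1/358480 = -31513/360973 - 2349/35848 = -1977603601/12940160104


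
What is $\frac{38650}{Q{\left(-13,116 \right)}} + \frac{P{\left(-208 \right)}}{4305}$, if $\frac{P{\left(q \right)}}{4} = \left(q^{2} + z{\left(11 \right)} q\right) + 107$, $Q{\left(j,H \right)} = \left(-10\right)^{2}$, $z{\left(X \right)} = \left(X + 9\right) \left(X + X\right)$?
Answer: $\frac{2942573}{8610} \approx 341.76$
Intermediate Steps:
$z{\left(X \right)} = 2 X \left(9 + X\right)$ ($z{\left(X \right)} = \left(9 + X\right) 2 X = 2 X \left(9 + X\right)$)
$Q{\left(j,H \right)} = 100$
$P{\left(q \right)} = 428 + 4 q^{2} + 1760 q$ ($P{\left(q \right)} = 4 \left(\left(q^{2} + 2 \cdot 11 \left(9 + 11\right) q\right) + 107\right) = 4 \left(\left(q^{2} + 2 \cdot 11 \cdot 20 q\right) + 107\right) = 4 \left(\left(q^{2} + 440 q\right) + 107\right) = 4 \left(107 + q^{2} + 440 q\right) = 428 + 4 q^{2} + 1760 q$)
$\frac{38650}{Q{\left(-13,116 \right)}} + \frac{P{\left(-208 \right)}}{4305} = \frac{38650}{100} + \frac{428 + 4 \left(-208\right)^{2} + 1760 \left(-208\right)}{4305} = 38650 \cdot \frac{1}{100} + \left(428 + 4 \cdot 43264 - 366080\right) \frac{1}{4305} = \frac{773}{2} + \left(428 + 173056 - 366080\right) \frac{1}{4305} = \frac{773}{2} - \frac{192596}{4305} = \frac{2942573}{8610}$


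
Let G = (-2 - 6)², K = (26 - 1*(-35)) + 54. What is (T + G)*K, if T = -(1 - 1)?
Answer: 7360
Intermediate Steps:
K = 115 (K = (26 + 35) + 54 = 61 + 54 = 115)
T = 0 (T = -1*0 = 0)
G = 64 (G = (-8)² = 64)
(T + G)*K = (0 + 64)*115 = 64*115 = 7360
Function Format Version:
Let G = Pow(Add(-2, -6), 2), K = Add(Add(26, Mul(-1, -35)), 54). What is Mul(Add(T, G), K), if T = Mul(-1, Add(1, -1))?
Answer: 7360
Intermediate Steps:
K = 115 (K = Add(Add(26, 35), 54) = Add(61, 54) = 115)
T = 0 (T = Mul(-1, 0) = 0)
G = 64 (G = Pow(-8, 2) = 64)
Mul(Add(T, G), K) = Mul(Add(0, 64), 115) = Mul(64, 115) = 7360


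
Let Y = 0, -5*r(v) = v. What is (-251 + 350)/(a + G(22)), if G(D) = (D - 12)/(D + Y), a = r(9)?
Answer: -5445/74 ≈ -73.581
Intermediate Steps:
r(v) = -v/5
a = -9/5 (a = -⅕*9 = -9/5 ≈ -1.8000)
G(D) = (-12 + D)/D (G(D) = (D - 12)/(D + 0) = (-12 + D)/D)
(-251 + 350)/(a + G(22)) = (-251 + 350)/(-9/5 + (-12 + 22)/22) = 99/(-9/5 + (1/22)*10) = 99/(-9/5 + 5/11) = 99/(-74/55) = 99*(-55/74) = -5445/74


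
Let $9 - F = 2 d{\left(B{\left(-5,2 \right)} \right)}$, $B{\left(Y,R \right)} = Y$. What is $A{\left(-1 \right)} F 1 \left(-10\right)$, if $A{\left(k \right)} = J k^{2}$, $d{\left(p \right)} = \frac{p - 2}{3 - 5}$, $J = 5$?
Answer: $-100$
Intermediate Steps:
$d{\left(p \right)} = 1 - \frac{p}{2}$ ($d{\left(p \right)} = \frac{-2 + p}{-2} = \left(-2 + p\right) \left(- \frac{1}{2}\right) = 1 - \frac{p}{2}$)
$A{\left(k \right)} = 5 k^{2}$
$F = 2$ ($F = 9 - 2 \left(1 - - \frac{5}{2}\right) = 9 - 2 \left(1 + \frac{5}{2}\right) = 9 - 2 \cdot \frac{7}{2} = 9 - 7 = 2$)
$A{\left(-1 \right)} F 1 \left(-10\right) = 5 \left(-1\right)^{2} \cdot 2 \cdot 1 \left(-10\right) = 5 \cdot 1 \cdot 2 \left(-10\right) = 5 \cdot 2 \left(-10\right) = 10 \left(-10\right) = -100$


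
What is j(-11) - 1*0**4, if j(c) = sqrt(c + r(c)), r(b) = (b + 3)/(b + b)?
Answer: 3*I*sqrt(143)/11 ≈ 3.2613*I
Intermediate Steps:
r(b) = (3 + b)/(2*b) (r(b) = (3 + b)/((2*b)) = (3 + b)*(1/(2*b)) = (3 + b)/(2*b))
j(c) = sqrt(c + (3 + c)/(2*c))
j(-11) - 1*0**4 = sqrt(2 + 4*(-11) + 6/(-11))/2 - 1*0**4 = sqrt(2 - 44 + 6*(-1/11))/2 - 1*0 = sqrt(2 - 44 - 6/11)/2 + 0 = sqrt(-468/11)/2 + 0 = (6*I*sqrt(143)/11)/2 + 0 = 3*I*sqrt(143)/11 + 0 = 3*I*sqrt(143)/11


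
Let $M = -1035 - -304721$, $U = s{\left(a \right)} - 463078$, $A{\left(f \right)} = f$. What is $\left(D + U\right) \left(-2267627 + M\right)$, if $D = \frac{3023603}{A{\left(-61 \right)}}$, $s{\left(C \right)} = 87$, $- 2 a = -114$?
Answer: $\frac{61404685358814}{61} \approx 1.0066 \cdot 10^{12}$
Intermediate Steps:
$a = 57$ ($a = \left(- \frac{1}{2}\right) \left(-114\right) = 57$)
$U = -462991$ ($U = 87 - 463078 = -462991$)
$D = - \frac{3023603}{61}$ ($D = \frac{3023603}{-61} = 3023603 \left(- \frac{1}{61}\right) = - \frac{3023603}{61} \approx -49567.0$)
$M = 303686$ ($M = -1035 + 304721 = 303686$)
$\left(D + U\right) \left(-2267627 + M\right) = \left(- \frac{3023603}{61} - 462991\right) \left(-2267627 + 303686\right) = \left(- \frac{31266054}{61}\right) \left(-1963941\right) = \frac{61404685358814}{61}$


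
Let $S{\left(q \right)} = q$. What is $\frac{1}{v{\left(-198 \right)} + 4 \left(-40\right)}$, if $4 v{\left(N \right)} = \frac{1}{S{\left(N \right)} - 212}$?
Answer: $- \frac{1640}{262401} \approx -0.00625$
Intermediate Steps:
$v{\left(N \right)} = \frac{1}{4 \left(-212 + N\right)}$ ($v{\left(N \right)} = \frac{1}{4 \left(N - 212\right)} = \frac{1}{4 \left(-212 + N\right)}$)
$\frac{1}{v{\left(-198 \right)} + 4 \left(-40\right)} = \frac{1}{\frac{1}{4 \left(-212 - 198\right)} + 4 \left(-40\right)} = \frac{1}{\frac{1}{4 \left(-410\right)} - 160} = \frac{1}{\frac{1}{4} \left(- \frac{1}{410}\right) - 160} = \frac{1}{- \frac{1}{1640} - 160} = \frac{1}{- \frac{262401}{1640}} = - \frac{1640}{262401}$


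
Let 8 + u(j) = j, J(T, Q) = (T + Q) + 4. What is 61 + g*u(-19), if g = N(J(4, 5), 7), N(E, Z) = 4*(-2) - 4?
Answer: 385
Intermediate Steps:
J(T, Q) = 4 + Q + T (J(T, Q) = (Q + T) + 4 = 4 + Q + T)
u(j) = -8 + j
N(E, Z) = -12 (N(E, Z) = -8 - 4 = -12)
g = -12
61 + g*u(-19) = 61 - 12*(-8 - 19) = 61 - 12*(-27) = 61 + 324 = 385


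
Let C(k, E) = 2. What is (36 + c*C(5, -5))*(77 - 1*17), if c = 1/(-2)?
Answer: 2100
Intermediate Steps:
c = -½ ≈ -0.50000
(36 + c*C(5, -5))*(77 - 1*17) = (36 - ½*2)*(77 - 1*17) = (36 - 1)*(77 - 17) = 35*60 = 2100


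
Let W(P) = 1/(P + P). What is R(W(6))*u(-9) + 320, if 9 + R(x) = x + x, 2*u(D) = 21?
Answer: 909/4 ≈ 227.25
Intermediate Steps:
u(D) = 21/2 (u(D) = (½)*21 = 21/2)
W(P) = 1/(2*P)
R(x) = -9 + 2*x (R(x) = -9 + (x + x) = -9 + 2*x)
R(W(6))*u(-9) + 320 = (-9 + 2*((½)/6))*(21/2) + 320 = (-9 + 2*((½)*(⅙)))*(21/2) + 320 = (-9 + 2*(1/12))*(21/2) + 320 = (-9 + ⅙)*(21/2) + 320 = -53/6*21/2 + 320 = -371/4 + 320 = 909/4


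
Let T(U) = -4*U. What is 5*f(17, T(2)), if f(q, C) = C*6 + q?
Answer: -155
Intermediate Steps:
f(q, C) = q + 6*C (f(q, C) = 6*C + q = q + 6*C)
5*f(17, T(2)) = 5*(17 + 6*(-4*2)) = 5*(17 + 6*(-8)) = 5*(17 - 48) = 5*(-31) = -155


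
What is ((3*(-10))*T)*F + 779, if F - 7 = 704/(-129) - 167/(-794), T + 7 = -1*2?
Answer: 21378014/17071 ≈ 1252.3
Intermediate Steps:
T = -9 (T = -7 - 1*2 = -7 - 2 = -9)
F = 179549/102426 (F = 7 + (704/(-129) - 167/(-794)) = 7 + (704*(-1/129) - 167*(-1/794)) = 7 + (-704/129 + 167/794) = 7 - 537433/102426 = 179549/102426 ≈ 1.7530)
((3*(-10))*T)*F + 779 = ((3*(-10))*(-9))*(179549/102426) + 779 = -30*(-9)*(179549/102426) + 779 = 270*(179549/102426) + 779 = 8079705/17071 + 779 = 21378014/17071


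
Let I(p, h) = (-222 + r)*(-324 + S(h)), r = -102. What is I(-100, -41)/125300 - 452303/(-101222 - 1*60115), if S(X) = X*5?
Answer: 21081520588/5053881525 ≈ 4.1713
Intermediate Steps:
S(X) = 5*X
I(p, h) = 104976 - 1620*h (I(p, h) = (-222 - 102)*(-324 + 5*h) = -324*(-324 + 5*h) = 104976 - 1620*h)
I(-100, -41)/125300 - 452303/(-101222 - 1*60115) = (104976 - 1620*(-41))/125300 - 452303/(-101222 - 1*60115) = (104976 + 66420)*(1/125300) - 452303/(-101222 - 60115) = 171396*(1/125300) - 452303/(-161337) = 42849/31325 - 452303*(-1/161337) = 42849/31325 + 452303/161337 = 21081520588/5053881525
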